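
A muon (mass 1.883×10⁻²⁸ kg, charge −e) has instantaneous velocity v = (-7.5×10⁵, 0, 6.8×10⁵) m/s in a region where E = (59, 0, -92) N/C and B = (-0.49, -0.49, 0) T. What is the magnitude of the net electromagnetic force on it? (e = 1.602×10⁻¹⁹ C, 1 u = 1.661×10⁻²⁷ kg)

v×B = (3.33×10⁵, -3.33×10⁵, 3.68×10⁵) N/C.
E + v×B = (3.33×10⁵, -3.33×10⁵, 3.67×10⁵) N/C.
F = q(E + v×B) = (−1.602×10⁻¹⁹ C)·(3.33×10⁵, -3.33×10⁵, 3.67×10⁵) = (-5.34×10⁻¹⁴, 5.34×10⁻¹⁴, -5.89×10⁻¹⁴) N.
|F| = 9.57×10⁻¹⁴ N.

|F| ≈ 9.57×10⁻¹⁴ N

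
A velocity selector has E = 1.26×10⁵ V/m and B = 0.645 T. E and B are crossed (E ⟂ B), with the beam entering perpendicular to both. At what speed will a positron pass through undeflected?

Zero net Lorentz force requires |qE| = |q v×B|, i.e. E = vB.
v = E/B = 1.26×10⁵/0.645 = 1.95×10⁵ m/s.
The result is independent of the particle's charge and mass.

v = 1.95×10⁵ m/s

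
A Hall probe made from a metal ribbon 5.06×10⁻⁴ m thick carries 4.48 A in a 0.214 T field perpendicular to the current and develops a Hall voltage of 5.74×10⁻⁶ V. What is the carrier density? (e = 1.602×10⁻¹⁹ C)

n ≈ 2.06×10²⁷ m⁻³

From V_H = IB/(n e t), n = IB/(V_H e t).
n = (4.48)(0.214)/((5.74×10⁻⁶)(1.602×10⁻¹⁹)(5.06×10⁻⁴)) ≈ 2.06×10²⁷ m⁻³.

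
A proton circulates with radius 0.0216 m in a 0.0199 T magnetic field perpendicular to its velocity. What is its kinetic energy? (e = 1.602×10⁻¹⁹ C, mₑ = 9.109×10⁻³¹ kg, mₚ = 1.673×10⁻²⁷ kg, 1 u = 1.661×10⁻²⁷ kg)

KE ≈ 8.85 eV

v = |q|Br/m, then KE = ½mv² = (qBr)²/(2m).
v = (1.602×10⁻¹⁹)(0.0199)(0.0216)/1.673×10⁻²⁷ ≈ 4.116×10⁴ m/s.
KE = ½(1.673×10⁻²⁷)(4.116×10⁴)² ≈ 1.42×10⁻¹⁸ J = 8.85 eV.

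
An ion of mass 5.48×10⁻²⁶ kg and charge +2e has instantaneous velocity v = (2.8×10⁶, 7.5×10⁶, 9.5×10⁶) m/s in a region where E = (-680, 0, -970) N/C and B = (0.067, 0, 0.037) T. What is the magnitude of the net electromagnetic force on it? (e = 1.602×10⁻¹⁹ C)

|F| ≈ 2.51×10⁻¹³ N

v×B = (2.78×10⁵, 5.33×10⁵, -5.03×10⁵) N/C.
E + v×B = (2.77×10⁵, 5.33×10⁵, -5.03×10⁵) N/C.
F = q(E + v×B) = (3.204×10⁻¹⁹ C)·(2.77×10⁵, 5.33×10⁵, -5.03×10⁵) = (8.87×10⁻¹⁴, 1.71×10⁻¹³, -1.61×10⁻¹³) N.
|F| = 2.51×10⁻¹³ N.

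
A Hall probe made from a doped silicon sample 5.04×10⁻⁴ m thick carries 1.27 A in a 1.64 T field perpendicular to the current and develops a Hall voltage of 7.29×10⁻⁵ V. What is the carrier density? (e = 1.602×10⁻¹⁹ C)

From V_H = IB/(n e t), n = IB/(V_H e t).
n = (1.27)(1.64)/((7.29×10⁻⁵)(1.602×10⁻¹⁹)(5.04×10⁻⁴)) ≈ 3.54×10²⁶ m⁻³.

n ≈ 3.54×10²⁶ m⁻³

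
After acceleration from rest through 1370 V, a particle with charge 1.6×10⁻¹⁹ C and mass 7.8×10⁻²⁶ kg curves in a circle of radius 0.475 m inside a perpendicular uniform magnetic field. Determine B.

B ≈ 0.0769 T

v = √(2|q|V/m) = √(2·1.6×10⁻¹⁹·1370/7.8×10⁻²⁶) ≈ 7.497×10⁴ m/s.
B = mv/(|q|r) = (7.8×10⁻²⁶)(7.497×10⁴)/((1.6×10⁻¹⁹)(0.475)) ≈ 0.0769 T.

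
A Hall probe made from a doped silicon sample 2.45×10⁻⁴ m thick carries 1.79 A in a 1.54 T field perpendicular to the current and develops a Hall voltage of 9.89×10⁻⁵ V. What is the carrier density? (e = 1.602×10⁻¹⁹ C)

n ≈ 7.10×10²⁶ m⁻³

From V_H = IB/(n e t), n = IB/(V_H e t).
n = (1.79)(1.54)/((9.89×10⁻⁵)(1.602×10⁻¹⁹)(2.45×10⁻⁴)) ≈ 7.10×10²⁶ m⁻³.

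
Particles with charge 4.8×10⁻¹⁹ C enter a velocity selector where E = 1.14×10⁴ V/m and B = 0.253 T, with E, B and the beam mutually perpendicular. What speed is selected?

For undeflected motion the electric and magnetic forces balance: qE = qvB.
v = E/B = 1.14×10⁴/0.253 = 4.51×10⁴ m/s.
The result is independent of the particle's charge and mass.

v = 4.51×10⁴ m/s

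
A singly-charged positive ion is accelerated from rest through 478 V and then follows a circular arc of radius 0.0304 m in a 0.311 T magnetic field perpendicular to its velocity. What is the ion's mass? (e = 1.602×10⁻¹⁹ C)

m ≈ 1.50×10⁻²⁶ kg

Combine |q|V = ½mv² and r = mv/(|q|B): eliminate v to get m = qB²r²/(2V).
m = (1.602×10⁻¹⁹)(0.311)²(0.0304)²/(2·478) ≈ 1.50×10⁻²⁶ kg.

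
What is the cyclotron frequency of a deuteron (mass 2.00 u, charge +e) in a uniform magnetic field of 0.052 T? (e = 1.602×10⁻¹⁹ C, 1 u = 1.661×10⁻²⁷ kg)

f = |q|B/(2πm).
f = (1.602×10⁻¹⁹)(0.052)/(2π·3.322×10⁻²⁷) ≈ 4.0×10⁵ Hz.

f ≈ 4.0×10⁵ Hz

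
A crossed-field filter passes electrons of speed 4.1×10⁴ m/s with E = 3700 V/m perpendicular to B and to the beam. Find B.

Balance of forces in the selector: qE = qvB ⇒ B = E/v.
B = 3700/4.1×10⁴ = 0.090 T.

B = 0.090 T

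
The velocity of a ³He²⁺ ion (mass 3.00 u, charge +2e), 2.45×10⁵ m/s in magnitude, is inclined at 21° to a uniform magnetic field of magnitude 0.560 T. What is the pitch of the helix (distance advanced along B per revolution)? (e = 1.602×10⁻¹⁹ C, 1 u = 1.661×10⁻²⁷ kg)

v∥ = v cosθ = 2.45×10⁵·cos21° ≈ 2.287×10⁵ m/s.
T = 2πm/(|q|B) = 2π(4.983×10⁻²⁷)/((3.204×10⁻¹⁹)(0.560)) ≈ 1.745×10⁻⁷ s.
pitch = v∥ T = (2.287×10⁵)(1.745×10⁻⁷) ≈ 0.0399 m.

p ≈ 0.0399 m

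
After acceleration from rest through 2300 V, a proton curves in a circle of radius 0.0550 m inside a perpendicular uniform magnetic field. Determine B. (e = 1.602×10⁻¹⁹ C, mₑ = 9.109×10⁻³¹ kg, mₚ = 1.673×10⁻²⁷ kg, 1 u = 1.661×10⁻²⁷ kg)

v = √(2|q|V/m) = √(2·1.602×10⁻¹⁹·2300/1.673×10⁻²⁷) ≈ 6.637×10⁵ m/s.
B = mv/(|q|r) = (1.673×10⁻²⁷)(6.637×10⁵)/((1.602×10⁻¹⁹)(0.0550)) ≈ 0.126 T.

B ≈ 0.126 T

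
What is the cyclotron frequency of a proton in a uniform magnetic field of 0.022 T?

f ≈ 3.4×10⁵ Hz

f = |q|B/(2πm).
f = (1.602×10⁻¹⁹)(0.022)/(2π·1.673×10⁻²⁷) ≈ 3.4×10⁵ Hz.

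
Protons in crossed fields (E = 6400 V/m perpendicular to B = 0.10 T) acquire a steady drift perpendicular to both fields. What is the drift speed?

v_d ≈ 6.4×10⁴ m/s

The steady drift has the magnetic force balancing the electric force, so v_d = E/B.
v_d = 6400/0.10 = 6.4×10⁴ m/s.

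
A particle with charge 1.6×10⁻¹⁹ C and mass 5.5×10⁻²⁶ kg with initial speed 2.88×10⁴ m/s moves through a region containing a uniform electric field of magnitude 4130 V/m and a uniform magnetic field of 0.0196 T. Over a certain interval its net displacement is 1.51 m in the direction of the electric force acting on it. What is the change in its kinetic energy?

The magnetic force is always ⟂ v and does no work; only the electric force changes KE.
ΔKE = F_E · d = |q|E d = (1.6×10⁻¹⁹)(4130)(1.51) ≈ 9.98×10⁻¹⁶ J.

ΔKE ≈ 9.98×10⁻¹⁶ J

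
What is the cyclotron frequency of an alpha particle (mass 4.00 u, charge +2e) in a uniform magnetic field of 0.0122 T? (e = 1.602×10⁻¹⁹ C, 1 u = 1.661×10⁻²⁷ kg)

f ≈ 9.36×10⁴ Hz

f = |q|B/(2πm).
f = (3.204×10⁻¹⁹)(0.0122)/(2π·6.644×10⁻²⁷) ≈ 9.36×10⁴ Hz.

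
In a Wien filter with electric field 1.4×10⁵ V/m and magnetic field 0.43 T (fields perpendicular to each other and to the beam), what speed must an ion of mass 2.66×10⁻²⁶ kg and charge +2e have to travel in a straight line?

v = 3.3×10⁵ m/s

Straight-line motion ⇒ electric and magnetic forces cancel, so E = vB.
v = E/B = 1.4×10⁵/0.43 = 3.3×10⁵ m/s.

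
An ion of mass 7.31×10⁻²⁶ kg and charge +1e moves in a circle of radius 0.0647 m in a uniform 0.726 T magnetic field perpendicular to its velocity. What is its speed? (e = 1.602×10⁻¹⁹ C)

From |q|vB = mv²/r, v = |q|Br/m.
v = (1.602×10⁻¹⁹)(0.726)(0.0647)/7.31×10⁻²⁶ ≈ 1.03×10⁵ m/s.

v ≈ 1.03×10⁵ m/s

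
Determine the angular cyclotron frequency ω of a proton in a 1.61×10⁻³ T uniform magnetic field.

ω ≈ 1.54×10⁵ rad/s

ω = |q|B/m.
ω = (1.602×10⁻¹⁹)(1.61×10⁻³)/1.673×10⁻²⁷ ≈ 1.54×10⁵ rad/s.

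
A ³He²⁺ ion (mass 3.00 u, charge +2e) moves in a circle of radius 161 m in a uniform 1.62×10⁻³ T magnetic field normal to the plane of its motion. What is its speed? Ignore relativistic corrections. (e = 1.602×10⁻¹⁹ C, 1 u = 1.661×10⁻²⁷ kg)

From |q|vB = mv²/r, v = |q|Br/m.
v = (3.204×10⁻¹⁹)(1.62×10⁻³)(161)/4.983×10⁻²⁷ ≈ 1.68×10⁷ m/s.

v ≈ 1.68×10⁷ m/s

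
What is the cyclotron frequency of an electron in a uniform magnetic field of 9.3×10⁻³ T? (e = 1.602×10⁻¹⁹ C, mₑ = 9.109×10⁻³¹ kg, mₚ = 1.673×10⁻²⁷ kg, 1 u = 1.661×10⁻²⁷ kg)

f = |q|B/(2πm).
f = (1.602×10⁻¹⁹)(9.3×10⁻³)/(2π·9.109×10⁻³¹) ≈ 2.6×10⁸ Hz.

f ≈ 2.6×10⁸ Hz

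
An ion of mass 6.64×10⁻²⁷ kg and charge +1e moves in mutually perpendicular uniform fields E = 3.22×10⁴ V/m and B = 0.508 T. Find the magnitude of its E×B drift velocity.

The steady drift has the magnetic force balancing the electric force, so v_d = E/B.
v_d = 3.22×10⁴/0.508 = 6.34×10⁴ m/s.

v_d ≈ 6.34×10⁴ m/s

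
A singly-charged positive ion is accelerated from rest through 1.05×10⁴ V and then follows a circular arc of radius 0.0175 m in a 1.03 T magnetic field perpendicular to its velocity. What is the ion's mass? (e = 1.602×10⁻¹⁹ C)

m ≈ 2.48×10⁻²⁷ kg

Combine |q|V = ½mv² and r = mv/(|q|B): eliminate v to get m = qB²r²/(2V).
m = (1.602×10⁻¹⁹)(1.03)²(0.0175)²/(2·1.05×10⁴) ≈ 2.48×10⁻²⁷ kg.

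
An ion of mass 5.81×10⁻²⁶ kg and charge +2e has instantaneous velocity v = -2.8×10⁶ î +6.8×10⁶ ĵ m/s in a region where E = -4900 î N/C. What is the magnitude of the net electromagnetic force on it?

|F| ≈ 1.57×10⁻¹⁵ N

Only an electric field acts, so F = qE = (3.204×10⁻¹⁹ C)·(-4900, 0, 0) = (-1.57×10⁻¹⁵, 0, 0) N.
|F| = 1.57×10⁻¹⁵ N.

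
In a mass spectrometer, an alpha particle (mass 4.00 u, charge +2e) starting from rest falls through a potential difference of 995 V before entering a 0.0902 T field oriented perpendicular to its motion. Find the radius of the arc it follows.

Acceleration: |q|V = ½mv² ⇒ v = √(2|q|V/m) = √(2·3.204×10⁻¹⁹·995/6.644×10⁻²⁷) ≈ 3.098×10⁵ m/s.
In the field: r = mv/(|q|B) = (6.644×10⁻²⁷)(3.098×10⁵)/((3.204×10⁻¹⁹)(0.0902)) ≈ 0.0712 m.

r ≈ 0.0712 m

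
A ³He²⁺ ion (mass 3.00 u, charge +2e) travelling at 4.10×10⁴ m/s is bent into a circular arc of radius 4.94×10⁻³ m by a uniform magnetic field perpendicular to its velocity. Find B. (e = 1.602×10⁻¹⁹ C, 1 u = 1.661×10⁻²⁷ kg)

B ≈ 0.129 T

From |q|vB = mv²/r, B = mv/(|q|r).
B = (4.983×10⁻²⁷)(4.10×10⁴)/((3.204×10⁻¹⁹)(4.94×10⁻³)) ≈ 0.129 T.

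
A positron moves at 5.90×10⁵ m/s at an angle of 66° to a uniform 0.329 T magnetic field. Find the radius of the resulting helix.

r ≈ 9.32×10⁻⁶ m

v⊥ = v sinθ = 5.90×10⁵·sin66° ≈ 5.390×10⁵ m/s.
r = m v⊥/(|q|B) = (9.109×10⁻³¹)(5.390×10⁵)/((1.602×10⁻¹⁹)(0.329)) ≈ 9.32×10⁻⁶ m.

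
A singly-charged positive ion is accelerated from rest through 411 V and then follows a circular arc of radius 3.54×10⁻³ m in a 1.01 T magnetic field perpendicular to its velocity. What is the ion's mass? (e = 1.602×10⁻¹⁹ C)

Combine |q|V = ½mv² and r = mv/(|q|B): eliminate v to get m = qB²r²/(2V).
m = (1.602×10⁻¹⁹)(1.01)²(3.54×10⁻³)²/(2·411) ≈ 2.49×10⁻²⁷ kg.

m ≈ 2.49×10⁻²⁷ kg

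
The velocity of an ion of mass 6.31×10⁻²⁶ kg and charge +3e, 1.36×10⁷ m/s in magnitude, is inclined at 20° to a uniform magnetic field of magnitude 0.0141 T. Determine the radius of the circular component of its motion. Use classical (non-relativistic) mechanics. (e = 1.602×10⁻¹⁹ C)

r ≈ 43.3 m

v⊥ = v sinθ = 1.36×10⁷·sin20° ≈ 4.651×10⁶ m/s.
r = m v⊥/(|q|B) = (6.31×10⁻²⁶)(4.651×10⁶)/((4.806×10⁻¹⁹)(0.0141)) ≈ 43.3 m.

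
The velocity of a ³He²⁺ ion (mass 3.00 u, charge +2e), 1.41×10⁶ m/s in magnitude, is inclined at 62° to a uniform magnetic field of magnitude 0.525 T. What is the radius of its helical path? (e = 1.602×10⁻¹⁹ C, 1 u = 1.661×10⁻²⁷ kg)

r ≈ 0.0369 m

v⊥ = v sinθ = 1.41×10⁶·sin62° ≈ 1.245×10⁶ m/s.
r = m v⊥/(|q|B) = (4.983×10⁻²⁷)(1.245×10⁶)/((3.204×10⁻¹⁹)(0.525)) ≈ 0.0369 m.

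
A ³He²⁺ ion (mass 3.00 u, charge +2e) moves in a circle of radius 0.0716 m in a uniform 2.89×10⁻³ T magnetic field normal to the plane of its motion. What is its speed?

From |q|vB = mv²/r, v = |q|Br/m.
v = (3.204×10⁻¹⁹)(2.89×10⁻³)(0.0716)/4.983×10⁻²⁷ ≈ 1.33×10⁴ m/s.

v ≈ 1.33×10⁴ m/s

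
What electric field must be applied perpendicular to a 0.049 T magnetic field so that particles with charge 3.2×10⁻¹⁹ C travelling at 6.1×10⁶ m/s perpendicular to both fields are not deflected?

For straight-line motion qE = qvB, so E = vB.
E = 6.1×10⁶ × 0.049 = 3.0×10⁵ V/m.

E = 3.0×10⁵ V/m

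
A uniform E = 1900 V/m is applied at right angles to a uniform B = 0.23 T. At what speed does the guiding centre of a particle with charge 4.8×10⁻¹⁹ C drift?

v_d ≈ 8300 m/s

The E×B drift speed is v_d = E/B.
v_d = 1900/0.23 = 8300 m/s.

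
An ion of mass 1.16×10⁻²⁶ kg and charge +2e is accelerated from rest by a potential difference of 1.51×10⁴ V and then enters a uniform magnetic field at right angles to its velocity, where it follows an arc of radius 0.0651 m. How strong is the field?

v = √(2|q|V/m) = √(2·3.204×10⁻¹⁹·1.51×10⁴/1.16×10⁻²⁶) ≈ 9.133×10⁵ m/s.
B = mv/(|q|r) = (1.16×10⁻²⁶)(9.133×10⁵)/((3.204×10⁻¹⁹)(0.0651)) ≈ 0.508 T.

B ≈ 0.508 T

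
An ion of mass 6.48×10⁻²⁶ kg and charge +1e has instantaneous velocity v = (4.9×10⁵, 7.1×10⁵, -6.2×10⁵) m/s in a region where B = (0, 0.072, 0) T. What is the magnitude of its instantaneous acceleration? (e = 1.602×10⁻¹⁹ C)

v×B = (4.46×10⁴, 0, 3.53×10⁴) N/C.
F = q v×B = (1.602×10⁻¹⁹ C)·(4.46×10⁴, 0, 3.53×10⁴) = (7.15×10⁻¹⁵, 0, 5.65×10⁻¹⁵) N.
|a| = |F|/m = 9.115×10⁻¹⁵/6.48×10⁻²⁶ ≈ 1.41×10¹¹ m/s².

|a| ≈ 1.41×10¹¹ m/s²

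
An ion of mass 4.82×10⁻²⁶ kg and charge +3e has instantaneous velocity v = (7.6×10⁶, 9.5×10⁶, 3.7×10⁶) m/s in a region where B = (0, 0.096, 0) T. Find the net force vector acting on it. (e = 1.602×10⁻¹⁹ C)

v×B = (-3.55×10⁵, 0, 7.30×10⁵) N/C.
F = q v×B = (4.806×10⁻¹⁹ C)·(-3.55×10⁵, 0, 7.30×10⁵) = (-1.71×10⁻¹³, 0, 3.51×10⁻¹³) N.

F ≈ (-1.71×10⁻¹³, 0, 3.51×10⁻¹³) N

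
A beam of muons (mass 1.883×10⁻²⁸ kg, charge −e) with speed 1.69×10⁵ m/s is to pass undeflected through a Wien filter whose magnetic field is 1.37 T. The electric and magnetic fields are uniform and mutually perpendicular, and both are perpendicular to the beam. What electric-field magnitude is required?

E = 2.32×10⁵ V/m

For straight-line motion qE = qvB, so E = vB.
E = 1.69×10⁵ × 1.37 = 2.32×10⁵ V/m.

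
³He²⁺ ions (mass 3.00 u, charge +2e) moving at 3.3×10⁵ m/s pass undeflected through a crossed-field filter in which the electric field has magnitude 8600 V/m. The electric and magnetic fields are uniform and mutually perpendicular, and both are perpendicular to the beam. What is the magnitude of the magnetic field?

B = 0.026 T

Balance of forces in the selector: qE = qvB ⇒ B = E/v.
B = 8600/3.3×10⁵ = 0.026 T.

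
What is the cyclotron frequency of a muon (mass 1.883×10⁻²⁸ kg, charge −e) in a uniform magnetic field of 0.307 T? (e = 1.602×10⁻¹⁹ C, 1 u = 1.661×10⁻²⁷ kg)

f = |q|B/(2πm).
f = (1.602×10⁻¹⁹)(0.307)/(2π·1.883×10⁻²⁸) ≈ 4.16×10⁷ Hz.

f ≈ 4.16×10⁷ Hz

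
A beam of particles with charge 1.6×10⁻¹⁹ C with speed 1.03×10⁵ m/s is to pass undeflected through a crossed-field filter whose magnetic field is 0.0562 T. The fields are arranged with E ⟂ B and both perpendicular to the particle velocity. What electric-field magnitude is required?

For straight-line motion qE = qvB, so E = vB.
E = 1.03×10⁵ × 0.0562 = 5790 V/m.

E = 5790 V/m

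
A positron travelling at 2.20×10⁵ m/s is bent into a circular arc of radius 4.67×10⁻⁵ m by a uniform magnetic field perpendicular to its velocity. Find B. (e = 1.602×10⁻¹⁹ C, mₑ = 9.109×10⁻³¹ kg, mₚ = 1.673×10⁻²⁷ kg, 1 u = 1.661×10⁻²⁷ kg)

From |q|vB = mv²/r, B = mv/(|q|r).
B = (9.109×10⁻³¹)(2.20×10⁵)/((1.602×10⁻¹⁹)(4.67×10⁻⁵)) ≈ 0.0268 T.

B ≈ 0.0268 T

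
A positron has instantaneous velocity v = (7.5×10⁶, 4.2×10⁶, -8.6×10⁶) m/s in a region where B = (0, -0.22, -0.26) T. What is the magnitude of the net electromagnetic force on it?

v×B = (-2.98×10⁶, 1.95×10⁶, -1.65×10⁶) N/C.
F = q v×B = (1.602×10⁻¹⁹ C)·(-2.98×10⁶, 1.95×10⁶, -1.65×10⁶) = (-4.78×10⁻¹³, 3.12×10⁻¹³, -2.64×10⁻¹³) N.
|F| = 6.29×10⁻¹³ N.

|F| ≈ 6.29×10⁻¹³ N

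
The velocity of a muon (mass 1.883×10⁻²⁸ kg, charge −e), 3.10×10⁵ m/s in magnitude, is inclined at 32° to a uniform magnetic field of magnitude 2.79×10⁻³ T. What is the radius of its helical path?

v⊥ = v sinθ = 3.10×10⁵·sin32° ≈ 1.643×10⁵ m/s.
r = m v⊥/(|q|B) = (1.883×10⁻²⁸)(1.643×10⁵)/((1.602×10⁻¹⁹)(2.79×10⁻³)) ≈ 0.0692 m.

r ≈ 0.0692 m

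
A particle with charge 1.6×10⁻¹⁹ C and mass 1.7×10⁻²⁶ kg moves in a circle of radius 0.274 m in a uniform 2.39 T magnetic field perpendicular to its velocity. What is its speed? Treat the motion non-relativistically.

v ≈ 6.16×10⁶ m/s

From |q|vB = mv²/r, v = |q|Br/m.
v = (1.6×10⁻¹⁹)(2.39)(0.274)/1.7×10⁻²⁶ ≈ 6.16×10⁶ m/s.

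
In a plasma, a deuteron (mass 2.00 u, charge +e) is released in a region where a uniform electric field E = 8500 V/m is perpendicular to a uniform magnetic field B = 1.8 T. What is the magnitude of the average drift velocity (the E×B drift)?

The steady drift has the magnetic force balancing the electric force, so v_d = E/B.
v_d = 8500/1.8 = 4700 m/s.

v_d ≈ 4700 m/s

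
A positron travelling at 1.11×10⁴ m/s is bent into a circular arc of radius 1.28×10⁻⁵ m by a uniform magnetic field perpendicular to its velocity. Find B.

From |q|vB = mv²/r, B = mv/(|q|r).
B = (9.109×10⁻³¹)(1.11×10⁴)/((1.602×10⁻¹⁹)(1.28×10⁻⁵)) ≈ 4.93×10⁻³ T.

B ≈ 4.93×10⁻³ T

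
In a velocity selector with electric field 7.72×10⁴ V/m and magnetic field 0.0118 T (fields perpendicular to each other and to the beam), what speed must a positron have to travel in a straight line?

For undeflected motion the electric and magnetic forces balance: qE = qvB.
v = E/B = 7.72×10⁴/0.0118 = 6.54×10⁶ m/s.

v = 6.54×10⁶ m/s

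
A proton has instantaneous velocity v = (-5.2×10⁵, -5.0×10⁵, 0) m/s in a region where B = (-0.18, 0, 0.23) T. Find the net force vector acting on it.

v×B = (-1.15×10⁵, 1.20×10⁵, -9.00×10⁴) N/C.
F = q v×B = (1.602×10⁻¹⁹ C)·(-1.15×10⁵, 1.20×10⁵, -9.00×10⁴) = (-1.84×10⁻¹⁴, 1.92×10⁻¹⁴, -1.44×10⁻¹⁴) N.

F ≈ (-1.84×10⁻¹⁴, 1.92×10⁻¹⁴, -1.44×10⁻¹⁴) N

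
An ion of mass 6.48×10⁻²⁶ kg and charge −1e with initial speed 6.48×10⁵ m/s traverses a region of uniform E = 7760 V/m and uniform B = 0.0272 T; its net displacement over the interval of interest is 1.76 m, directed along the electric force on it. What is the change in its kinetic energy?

ΔKE ≈ 2.19×10⁻¹⁵ J

The magnetic force is always ⟂ v and does no work; only the electric force changes KE.
ΔKE = F_E · d = |q|E d = (1.602×10⁻¹⁹)(7760)(1.76) ≈ 2.19×10⁻¹⁵ J.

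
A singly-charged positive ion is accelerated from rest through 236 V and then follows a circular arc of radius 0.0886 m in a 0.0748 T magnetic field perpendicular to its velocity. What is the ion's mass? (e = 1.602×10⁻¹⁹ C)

Combine |q|V = ½mv² and r = mv/(|q|B): eliminate v to get m = qB²r²/(2V).
m = (1.602×10⁻¹⁹)(0.0748)²(0.0886)²/(2·236) ≈ 1.49×10⁻²⁶ kg.

m ≈ 1.49×10⁻²⁶ kg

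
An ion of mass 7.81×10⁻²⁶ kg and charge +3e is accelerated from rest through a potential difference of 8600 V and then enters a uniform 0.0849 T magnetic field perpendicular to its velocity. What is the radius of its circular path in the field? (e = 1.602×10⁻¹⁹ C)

Acceleration: |q|V = ½mv² ⇒ v = √(2|q|V/m) = √(2·4.806×10⁻¹⁹·8600/7.81×10⁻²⁶) ≈ 3.253×10⁵ m/s.
In the field: r = mv/(|q|B) = (7.81×10⁻²⁶)(3.253×10⁵)/((4.806×10⁻¹⁹)(0.0849)) ≈ 0.623 m.

r ≈ 0.623 m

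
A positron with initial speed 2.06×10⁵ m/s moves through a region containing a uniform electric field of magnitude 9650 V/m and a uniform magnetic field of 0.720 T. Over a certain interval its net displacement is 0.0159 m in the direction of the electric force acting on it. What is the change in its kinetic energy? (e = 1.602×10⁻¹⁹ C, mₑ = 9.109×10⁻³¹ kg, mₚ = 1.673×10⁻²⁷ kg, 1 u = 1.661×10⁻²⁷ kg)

The magnetic force is always ⟂ v and does no work; only the electric force changes KE.
ΔKE = F_E · d = |q|E d = (1.602×10⁻¹⁹)(9650)(0.0159) ≈ 2.46×10⁻¹⁷ J.

ΔKE ≈ 2.46×10⁻¹⁷ J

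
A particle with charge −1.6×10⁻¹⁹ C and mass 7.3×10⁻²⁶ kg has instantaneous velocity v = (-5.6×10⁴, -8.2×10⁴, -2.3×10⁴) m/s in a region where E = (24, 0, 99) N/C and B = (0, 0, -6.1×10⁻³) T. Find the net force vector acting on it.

v×B = (500, -342, 0) N/C.
E + v×B = (524, -342, 99.0) N/C.
F = q(E + v×B) = (−1.6×10⁻¹⁹ C)·(524, -342, 99.0) = (-8.39×10⁻¹⁷, 5.47×10⁻¹⁷, -1.58×10⁻¹⁷) N.

F ≈ (-8.39×10⁻¹⁷, 5.47×10⁻¹⁷, -1.58×10⁻¹⁷) N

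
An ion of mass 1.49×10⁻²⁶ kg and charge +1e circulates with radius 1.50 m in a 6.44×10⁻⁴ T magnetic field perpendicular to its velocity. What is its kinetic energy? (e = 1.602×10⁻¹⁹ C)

v = |q|Br/m, then KE = ½mv² = (qBr)²/(2m).
v = (1.602×10⁻¹⁹)(6.44×10⁻⁴)(1.50)/1.49×10⁻²⁶ ≈ 1.039×10⁴ m/s.
KE = ½(1.49×10⁻²⁶)(1.039×10⁴)² ≈ 8.04×10⁻¹⁹ J = 5.02 eV.

KE ≈ 5.02 eV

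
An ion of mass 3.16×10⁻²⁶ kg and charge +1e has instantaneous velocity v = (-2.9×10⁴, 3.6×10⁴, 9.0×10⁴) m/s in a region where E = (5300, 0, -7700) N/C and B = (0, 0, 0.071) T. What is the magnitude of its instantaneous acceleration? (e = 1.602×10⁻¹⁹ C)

v×B = (2560, 2060, 0) N/C.
E + v×B = (7860, 2060, -7700) N/C.
F = q(E + v×B) = (1.602×10⁻¹⁹ C)·(7860, 2060, -7700) = (1.26×10⁻¹⁵, 3.30×10⁻¹⁶, -1.23×10⁻¹⁵) N.
|a| = |F|/m = 1.793×10⁻¹⁵/3.16×10⁻²⁶ ≈ 5.67×10¹⁰ m/s².

|a| ≈ 5.67×10¹⁰ m/s²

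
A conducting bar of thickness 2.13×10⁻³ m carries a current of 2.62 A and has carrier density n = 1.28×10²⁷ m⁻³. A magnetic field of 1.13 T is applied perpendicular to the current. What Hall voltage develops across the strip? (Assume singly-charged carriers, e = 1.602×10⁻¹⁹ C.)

V_H = IB/(n e t).
V_H = (2.62)(1.13)/((1.28×10²⁷)(1.602×10⁻¹⁹)(2.13×10⁻³)) ≈ 6.78×10⁻⁶ V.

V_H ≈ 6.78×10⁻⁶ V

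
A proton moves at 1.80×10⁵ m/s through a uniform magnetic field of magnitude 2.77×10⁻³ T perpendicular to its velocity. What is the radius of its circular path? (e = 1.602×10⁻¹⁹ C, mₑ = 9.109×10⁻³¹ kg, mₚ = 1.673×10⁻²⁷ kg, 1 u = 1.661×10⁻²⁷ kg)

r ≈ 0.679 m

The magnetic force provides the centripetal force: |q|vB = mv²/r.
r = mv/(|q|B) = (1.673×10⁻²⁷)(1.80×10⁵)/((1.602×10⁻¹⁹)(2.77×10⁻³)) ≈ 0.679 m.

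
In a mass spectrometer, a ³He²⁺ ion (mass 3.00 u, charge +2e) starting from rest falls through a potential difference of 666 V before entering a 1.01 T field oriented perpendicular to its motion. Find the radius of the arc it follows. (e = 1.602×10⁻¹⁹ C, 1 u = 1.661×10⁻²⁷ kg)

r ≈ 4.51×10⁻³ m

Acceleration: |q|V = ½mv² ⇒ v = √(2|q|V/m) = √(2·3.204×10⁻¹⁹·666/4.983×10⁻²⁷) ≈ 2.927×10⁵ m/s.
In the field: r = mv/(|q|B) = (4.983×10⁻²⁷)(2.927×10⁵)/((3.204×10⁻¹⁹)(1.01)) ≈ 4.51×10⁻³ m.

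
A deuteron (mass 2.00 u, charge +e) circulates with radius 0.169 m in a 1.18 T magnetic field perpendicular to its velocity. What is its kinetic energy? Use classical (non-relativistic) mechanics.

KE ≈ 9.59×10⁵ eV

v = |q|Br/m, then KE = ½mv² = (qBr)²/(2m).
v = (1.602×10⁻¹⁹)(1.18)(0.169)/3.322×10⁻²⁷ ≈ 9.617×10⁶ m/s.
KE = ½(3.322×10⁻²⁷)(9.617×10⁶)² ≈ 1.54×10⁻¹³ J = 9.59×10⁵ eV.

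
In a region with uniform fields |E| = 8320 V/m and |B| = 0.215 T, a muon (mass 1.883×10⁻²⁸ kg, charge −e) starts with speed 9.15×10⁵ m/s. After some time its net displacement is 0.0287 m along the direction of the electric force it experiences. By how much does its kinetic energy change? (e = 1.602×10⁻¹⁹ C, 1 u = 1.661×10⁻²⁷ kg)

ΔKE ≈ 3.83×10⁻¹⁷ J

The magnetic force is always ⟂ v and does no work; only the electric force changes KE.
ΔKE = F_E · d = |q|E d = (1.602×10⁻¹⁹)(8320)(0.0287) ≈ 3.83×10⁻¹⁷ J.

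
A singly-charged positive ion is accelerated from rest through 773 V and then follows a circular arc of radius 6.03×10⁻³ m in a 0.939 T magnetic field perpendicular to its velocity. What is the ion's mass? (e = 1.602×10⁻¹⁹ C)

m ≈ 3.32×10⁻²⁷ kg

Combine |q|V = ½mv² and r = mv/(|q|B): eliminate v to get m = qB²r²/(2V).
m = (1.602×10⁻¹⁹)(0.939)²(6.03×10⁻³)²/(2·773) ≈ 3.32×10⁻²⁷ kg.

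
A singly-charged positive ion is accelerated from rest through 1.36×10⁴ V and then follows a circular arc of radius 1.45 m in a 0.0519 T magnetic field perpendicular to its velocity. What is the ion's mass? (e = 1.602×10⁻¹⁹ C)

Combine |q|V = ½mv² and r = mv/(|q|B): eliminate v to get m = qB²r²/(2V).
m = (1.602×10⁻¹⁹)(0.0519)²(1.45)²/(2·1.36×10⁴) ≈ 3.34×10⁻²⁶ kg.

m ≈ 3.34×10⁻²⁶ kg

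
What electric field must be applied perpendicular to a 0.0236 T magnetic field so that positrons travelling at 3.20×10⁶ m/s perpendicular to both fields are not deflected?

For straight-line motion qE = qvB, so E = vB.
E = 3.20×10⁶ × 0.0236 = 7.55×10⁴ V/m.

E = 7.55×10⁴ V/m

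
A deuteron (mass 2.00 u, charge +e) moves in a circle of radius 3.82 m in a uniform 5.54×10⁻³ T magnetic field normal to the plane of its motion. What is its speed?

From |q|vB = mv²/r, v = |q|Br/m.
v = (1.602×10⁻¹⁹)(5.54×10⁻³)(3.82)/3.322×10⁻²⁷ ≈ 1.02×10⁶ m/s.

v ≈ 1.02×10⁶ m/s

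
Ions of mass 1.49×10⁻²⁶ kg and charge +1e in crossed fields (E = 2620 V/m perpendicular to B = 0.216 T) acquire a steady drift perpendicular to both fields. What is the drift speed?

v_d ≈ 1.21×10⁴ m/s

The E×B drift speed is v_d = E/B.
v_d = 2620/0.216 = 1.21×10⁴ m/s.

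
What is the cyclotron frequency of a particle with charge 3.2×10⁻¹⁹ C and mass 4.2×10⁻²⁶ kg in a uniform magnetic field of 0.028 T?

f ≈ 3.4×10⁴ Hz

f = |q|B/(2πm).
f = (3.2×10⁻¹⁹)(0.028)/(2π·4.2×10⁻²⁶) ≈ 3.4×10⁴ Hz.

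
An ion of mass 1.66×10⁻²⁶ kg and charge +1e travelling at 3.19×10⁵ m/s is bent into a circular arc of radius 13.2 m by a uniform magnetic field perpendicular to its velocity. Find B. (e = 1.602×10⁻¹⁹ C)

B ≈ 2.50×10⁻³ T

From |q|vB = mv²/r, B = mv/(|q|r).
B = (1.66×10⁻²⁶)(3.19×10⁵)/((1.602×10⁻¹⁹)(13.2)) ≈ 2.50×10⁻³ T.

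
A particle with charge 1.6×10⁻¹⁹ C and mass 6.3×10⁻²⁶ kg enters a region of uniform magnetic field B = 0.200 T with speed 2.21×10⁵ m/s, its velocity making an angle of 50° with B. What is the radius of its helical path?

r ≈ 0.333 m

v⊥ = v sinθ = 2.21×10⁵·sin50° ≈ 1.693×10⁵ m/s.
r = m v⊥/(|q|B) = (6.3×10⁻²⁶)(1.693×10⁵)/((1.6×10⁻¹⁹)(0.200)) ≈ 0.333 m.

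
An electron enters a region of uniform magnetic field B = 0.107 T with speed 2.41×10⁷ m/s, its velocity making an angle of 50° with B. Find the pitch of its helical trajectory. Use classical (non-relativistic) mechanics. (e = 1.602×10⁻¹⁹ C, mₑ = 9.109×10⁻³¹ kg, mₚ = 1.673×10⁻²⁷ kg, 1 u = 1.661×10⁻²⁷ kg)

p ≈ 5.17×10⁻³ m

v∥ = v cosθ = 2.41×10⁷·cos50° ≈ 1.549×10⁷ m/s.
T = 2πm/(|q|B) = 2π(9.109×10⁻³¹)/((1.602×10⁻¹⁹)(0.107)) ≈ 3.339×10⁻¹⁰ s.
pitch = v∥ T = (1.549×10⁷)(3.339×10⁻¹⁰) ≈ 5.17×10⁻³ m.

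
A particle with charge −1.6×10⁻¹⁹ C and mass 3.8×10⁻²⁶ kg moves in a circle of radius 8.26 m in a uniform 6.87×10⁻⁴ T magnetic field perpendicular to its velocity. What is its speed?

From |q|vB = mv²/r, v = |q|Br/m.
v = (1.6×10⁻¹⁹)(6.87×10⁻⁴)(8.26)/3.8×10⁻²⁶ ≈ 2.39×10⁴ m/s.

v ≈ 2.39×10⁴ m/s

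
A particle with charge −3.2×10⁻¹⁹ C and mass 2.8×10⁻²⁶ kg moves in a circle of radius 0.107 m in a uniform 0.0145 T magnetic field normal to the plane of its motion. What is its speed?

v ≈ 1.77×10⁴ m/s

From |q|vB = mv²/r, v = |q|Br/m.
v = (3.2×10⁻¹⁹)(0.0145)(0.107)/2.8×10⁻²⁶ ≈ 1.77×10⁴ m/s.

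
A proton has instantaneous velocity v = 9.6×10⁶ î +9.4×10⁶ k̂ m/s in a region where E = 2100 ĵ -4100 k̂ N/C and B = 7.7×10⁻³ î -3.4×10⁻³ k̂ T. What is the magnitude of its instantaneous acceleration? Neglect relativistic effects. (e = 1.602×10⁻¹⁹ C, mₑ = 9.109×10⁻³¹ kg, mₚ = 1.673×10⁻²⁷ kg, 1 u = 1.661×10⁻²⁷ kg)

v×B = (0, 1.05×10⁵, 0) N/C.
E + v×B = (0, 1.07×10⁵, -4100) N/C.
F = q(E + v×B) = (1.602×10⁻¹⁹ C)·(0, 1.07×10⁵, -4100) = (0, 1.72×10⁻¹⁴, -6.57×10⁻¹⁶) N.
|a| = |F|/m = 1.717×10⁻¹⁴/1.673×10⁻²⁷ ≈ 1.03×10¹³ m/s².

|a| ≈ 1.03×10¹³ m/s²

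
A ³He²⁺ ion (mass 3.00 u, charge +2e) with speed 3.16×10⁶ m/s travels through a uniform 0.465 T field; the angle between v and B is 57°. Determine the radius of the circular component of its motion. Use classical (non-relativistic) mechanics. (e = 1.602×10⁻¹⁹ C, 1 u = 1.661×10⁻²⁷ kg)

v⊥ = v sinθ = 3.16×10⁶·sin57° ≈ 2.650×10⁶ m/s.
r = m v⊥/(|q|B) = (4.983×10⁻²⁷)(2.650×10⁶)/((3.204×10⁻¹⁹)(0.465)) ≈ 0.0886 m.

r ≈ 0.0886 m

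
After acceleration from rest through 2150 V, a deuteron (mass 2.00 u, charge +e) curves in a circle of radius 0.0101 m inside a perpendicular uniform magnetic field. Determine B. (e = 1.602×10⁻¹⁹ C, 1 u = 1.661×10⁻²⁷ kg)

B ≈ 0.935 T

v = √(2|q|V/m) = √(2·1.602×10⁻¹⁹·2150/3.322×10⁻²⁷) ≈ 4.554×10⁵ m/s.
B = mv/(|q|r) = (3.322×10⁻²⁷)(4.554×10⁵)/((1.602×10⁻¹⁹)(0.0101)) ≈ 0.935 T.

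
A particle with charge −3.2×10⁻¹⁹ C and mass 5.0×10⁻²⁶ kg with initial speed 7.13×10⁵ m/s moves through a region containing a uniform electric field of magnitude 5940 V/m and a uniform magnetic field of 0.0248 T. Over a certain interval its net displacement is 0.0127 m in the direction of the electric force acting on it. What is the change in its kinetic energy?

The magnetic force is always ⟂ v and does no work; only the electric force changes KE.
ΔKE = F_E · d = |q|E d = (3.2×10⁻¹⁹)(5940)(0.0127) ≈ 2.41×10⁻¹⁷ J.

ΔKE ≈ 2.41×10⁻¹⁷ J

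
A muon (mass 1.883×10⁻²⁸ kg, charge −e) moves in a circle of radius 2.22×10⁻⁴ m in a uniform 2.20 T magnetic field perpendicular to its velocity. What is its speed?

v ≈ 4.16×10⁵ m/s

From |q|vB = mv²/r, v = |q|Br/m.
v = (1.602×10⁻¹⁹)(2.20)(2.22×10⁻⁴)/1.883×10⁻²⁸ ≈ 4.16×10⁵ m/s.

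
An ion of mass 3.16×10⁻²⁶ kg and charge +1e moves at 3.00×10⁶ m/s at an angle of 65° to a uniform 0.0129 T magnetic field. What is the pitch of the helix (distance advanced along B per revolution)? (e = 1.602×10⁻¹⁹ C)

p ≈ 122 m

v∥ = v cosθ = 3.00×10⁶·cos65° ≈ 1.268×10⁶ m/s.
T = 2πm/(|q|B) = 2π(3.16×10⁻²⁶)/((1.602×10⁻¹⁹)(0.0129)) ≈ 9.608×10⁻⁵ s.
pitch = v∥ T = (1.268×10⁶)(9.608×10⁻⁵) ≈ 122 m.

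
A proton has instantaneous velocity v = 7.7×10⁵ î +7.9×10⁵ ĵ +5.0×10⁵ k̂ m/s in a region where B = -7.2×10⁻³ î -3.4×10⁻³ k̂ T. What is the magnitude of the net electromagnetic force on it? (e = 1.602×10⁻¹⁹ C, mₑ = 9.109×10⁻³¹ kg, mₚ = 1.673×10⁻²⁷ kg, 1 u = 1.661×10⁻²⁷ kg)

|F| ≈ 1.02×10⁻¹⁵ N

v×B = (-2690, -982, 5690) N/C.
F = q v×B = (1.602×10⁻¹⁹ C)·(-2690, -982, 5690) = (-4.30×10⁻¹⁶, -1.57×10⁻¹⁶, 9.11×10⁻¹⁶) N.
|F| = 1.02×10⁻¹⁵ N.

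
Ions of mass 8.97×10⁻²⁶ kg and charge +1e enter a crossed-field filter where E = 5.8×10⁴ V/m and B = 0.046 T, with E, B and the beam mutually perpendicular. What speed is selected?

v = 1.3×10⁶ m/s

For undeflected motion the electric and magnetic forces balance: qE = qvB.
v = E/B = 5.8×10⁴/0.046 = 1.3×10⁶ m/s.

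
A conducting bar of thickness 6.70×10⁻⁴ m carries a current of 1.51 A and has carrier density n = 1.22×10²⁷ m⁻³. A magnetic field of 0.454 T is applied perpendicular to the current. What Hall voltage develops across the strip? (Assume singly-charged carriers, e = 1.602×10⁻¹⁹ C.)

V_H = IB/(n e t).
V_H = (1.51)(0.454)/((1.22×10²⁷)(1.602×10⁻¹⁹)(6.70×10⁻⁴)) ≈ 5.24×10⁻⁶ V.

V_H ≈ 5.24×10⁻⁶ V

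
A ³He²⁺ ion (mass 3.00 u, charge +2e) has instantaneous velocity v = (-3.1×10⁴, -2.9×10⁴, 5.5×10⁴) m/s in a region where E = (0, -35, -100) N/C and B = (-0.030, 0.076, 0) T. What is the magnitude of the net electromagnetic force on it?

v×B = (-4180, -1650, -3230) N/C.
E + v×B = (-4180, -1680, -3330) N/C.
F = q(E + v×B) = (3.204×10⁻¹⁹ C)·(-4180, -1680, -3330) = (-1.34×10⁻¹⁵, -5.40×10⁻¹⁶, -1.07×10⁻¹⁵) N.
|F| = 1.79×10⁻¹⁵ N.

|F| ≈ 1.79×10⁻¹⁵ N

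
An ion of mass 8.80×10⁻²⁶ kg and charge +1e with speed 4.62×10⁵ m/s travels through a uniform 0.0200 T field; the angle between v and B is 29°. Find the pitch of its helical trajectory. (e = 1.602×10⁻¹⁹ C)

v∥ = v cosθ = 4.62×10⁵·cos29° ≈ 4.041×10⁵ m/s.
T = 2πm/(|q|B) = 2π(8.80×10⁻²⁶)/((1.602×10⁻¹⁹)(0.0200)) ≈ 1.726×10⁻⁴ s.
pitch = v∥ T = (4.041×10⁵)(1.726×10⁻⁴) ≈ 69.7 m.

p ≈ 69.7 m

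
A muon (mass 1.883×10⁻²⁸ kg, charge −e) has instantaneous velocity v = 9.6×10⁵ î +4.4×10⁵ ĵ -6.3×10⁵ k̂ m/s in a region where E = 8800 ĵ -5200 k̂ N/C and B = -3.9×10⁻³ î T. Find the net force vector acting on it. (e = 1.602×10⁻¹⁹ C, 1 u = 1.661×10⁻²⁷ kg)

F ≈ (0, -1.80×10⁻¹⁵, 5.58×10⁻¹⁶) N

v×B = (0, 2460, 1720) N/C.
E + v×B = (0, 1.13×10⁴, -3480) N/C.
F = q(E + v×B) = (−1.602×10⁻¹⁹ C)·(0, 1.13×10⁴, -3480) = (0, -1.80×10⁻¹⁵, 5.58×10⁻¹⁶) N.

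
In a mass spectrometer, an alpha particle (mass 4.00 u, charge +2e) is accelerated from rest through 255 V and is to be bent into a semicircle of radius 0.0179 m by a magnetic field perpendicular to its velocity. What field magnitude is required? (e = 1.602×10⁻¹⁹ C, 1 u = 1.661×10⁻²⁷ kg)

B ≈ 0.182 T

v = √(2|q|V/m) = √(2·3.204×10⁻¹⁹·255/6.644×10⁻²⁷) ≈ 1.568×10⁵ m/s.
B = mv/(|q|r) = (6.644×10⁻²⁷)(1.568×10⁵)/((3.204×10⁻¹⁹)(0.0179)) ≈ 0.182 T.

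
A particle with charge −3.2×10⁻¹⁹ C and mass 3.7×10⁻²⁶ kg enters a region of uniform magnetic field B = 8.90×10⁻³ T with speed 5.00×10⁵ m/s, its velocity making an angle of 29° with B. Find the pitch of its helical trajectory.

v∥ = v cosθ = 5.00×10⁵·cos29° ≈ 4.373×10⁵ m/s.
T = 2πm/(|q|B) = 2π(3.7×10⁻²⁶)/((3.2×10⁻¹⁹)(8.90×10⁻³)) ≈ 8.163×10⁻⁵ s.
pitch = v∥ T = (4.373×10⁵)(8.163×10⁻⁵) ≈ 35.7 m.

p ≈ 35.7 m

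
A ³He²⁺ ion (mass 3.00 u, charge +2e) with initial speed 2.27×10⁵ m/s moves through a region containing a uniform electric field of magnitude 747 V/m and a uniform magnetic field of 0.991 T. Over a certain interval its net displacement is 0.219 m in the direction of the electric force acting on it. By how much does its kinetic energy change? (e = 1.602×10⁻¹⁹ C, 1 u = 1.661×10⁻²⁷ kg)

ΔKE ≈ 5.24×10⁻¹⁷ J

The magnetic force is always ⟂ v and does no work; only the electric force changes KE.
ΔKE = F_E · d = |q|E d = (3.204×10⁻¹⁹)(747)(0.219) ≈ 5.24×10⁻¹⁷ J.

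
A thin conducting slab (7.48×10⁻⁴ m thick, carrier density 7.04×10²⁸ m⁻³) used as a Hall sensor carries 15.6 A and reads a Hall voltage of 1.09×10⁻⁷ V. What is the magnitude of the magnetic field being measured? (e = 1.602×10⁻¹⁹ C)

B ≈ 0.0589 T

From V_H = IB/(n e t), B = V_H n e t / I.
B = (1.09×10⁻⁷)(7.04×10²⁸)(1.602×10⁻¹⁹)(7.48×10⁻⁴)/15.6 ≈ 0.0589 T.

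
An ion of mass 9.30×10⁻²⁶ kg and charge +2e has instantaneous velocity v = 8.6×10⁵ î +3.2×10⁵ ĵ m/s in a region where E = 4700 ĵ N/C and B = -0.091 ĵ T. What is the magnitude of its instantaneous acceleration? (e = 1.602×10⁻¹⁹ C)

|a| ≈ 2.70×10¹¹ m/s²

v×B = (0, 0, -7.83×10⁴) N/C.
E + v×B = (0, 4700, -7.83×10⁴) N/C.
F = q(E + v×B) = (3.204×10⁻¹⁹ C)·(0, 4700, -7.83×10⁴) = (0, 1.51×10⁻¹⁵, -2.51×10⁻¹⁴) N.
|a| = |F|/m = 2.512×10⁻¹⁴/9.30×10⁻²⁶ ≈ 2.70×10¹¹ m/s².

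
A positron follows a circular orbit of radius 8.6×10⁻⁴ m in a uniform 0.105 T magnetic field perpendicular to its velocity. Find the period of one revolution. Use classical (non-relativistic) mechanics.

T ≈ 3.40×10⁻¹⁰ s

The cyclotron period depends only on m, q, B: T = 2πm/(|q|B).
T = 2π(9.109×10⁻³¹)/((1.602×10⁻¹⁹)(0.105)) ≈ 3.40×10⁻¹⁰ s.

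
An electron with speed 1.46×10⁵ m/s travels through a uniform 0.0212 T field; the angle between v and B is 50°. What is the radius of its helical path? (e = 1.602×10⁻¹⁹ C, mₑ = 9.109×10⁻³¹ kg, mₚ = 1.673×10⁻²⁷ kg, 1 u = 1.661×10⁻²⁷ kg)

v⊥ = v sinθ = 1.46×10⁵·sin50° ≈ 1.118×10⁵ m/s.
r = m v⊥/(|q|B) = (9.109×10⁻³¹)(1.118×10⁵)/((1.602×10⁻¹⁹)(0.0212)) ≈ 3.00×10⁻⁵ m.

r ≈ 3.00×10⁻⁵ m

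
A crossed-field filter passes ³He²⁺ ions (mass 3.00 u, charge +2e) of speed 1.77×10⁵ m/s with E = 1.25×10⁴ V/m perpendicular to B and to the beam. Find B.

Balance of forces in the selector: qE = qvB ⇒ B = E/v.
B = 1.25×10⁴/1.77×10⁵ = 0.0706 T.

B = 0.0706 T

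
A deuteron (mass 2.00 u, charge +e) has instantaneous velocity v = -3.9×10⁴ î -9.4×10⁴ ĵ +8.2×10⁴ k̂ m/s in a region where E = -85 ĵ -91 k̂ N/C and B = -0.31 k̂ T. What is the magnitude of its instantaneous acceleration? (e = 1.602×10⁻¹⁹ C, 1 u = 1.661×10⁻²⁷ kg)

|a| ≈ 1.52×10¹² m/s²

v×B = (2.91×10⁴, -1.21×10⁴, 0) N/C.
E + v×B = (2.91×10⁴, -1.22×10⁴, -91.0) N/C.
F = q(E + v×B) = (1.602×10⁻¹⁹ C)·(2.91×10⁴, -1.22×10⁴, -91.0) = (4.67×10⁻¹⁵, -1.95×10⁻¹⁵, -1.46×10⁻¹⁷) N.
|a| = |F|/m = 5.059×10⁻¹⁵/3.322×10⁻²⁷ ≈ 1.52×10¹² m/s².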